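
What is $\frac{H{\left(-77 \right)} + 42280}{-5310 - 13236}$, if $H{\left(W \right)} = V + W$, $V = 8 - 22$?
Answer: $- \frac{14063}{6182} \approx -2.2748$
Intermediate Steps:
$V = -14$
$H{\left(W \right)} = -14 + W$
$\frac{H{\left(-77 \right)} + 42280}{-5310 - 13236} = \frac{\left(-14 - 77\right) + 42280}{-5310 - 13236} = \frac{-91 + 42280}{-18546} = 42189 \left(- \frac{1}{18546}\right) = - \frac{14063}{6182}$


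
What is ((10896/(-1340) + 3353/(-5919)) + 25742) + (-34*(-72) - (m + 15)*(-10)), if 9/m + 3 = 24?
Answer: 393299518373/13880055 ≈ 28336.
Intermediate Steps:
m = 3/7 (m = 9/(-3 + 24) = 9/21 = 9*(1/21) = 3/7 ≈ 0.42857)
((10896/(-1340) + 3353/(-5919)) + 25742) + (-34*(-72) - (m + 15)*(-10)) = ((10896/(-1340) + 3353/(-5919)) + 25742) + (-34*(-72) - (3/7 + 15)*(-10)) = ((10896*(-1/1340) + 3353*(-1/5919)) + 25742) + (2448 - 108*(-10)/7) = ((-2724/335 - 3353/5919) + 25742) + (2448 - 1*(-1080/7)) = (-17246611/1982865 + 25742) + (2448 + 1080/7) = 51025664219/1982865 + 18216/7 = 393299518373/13880055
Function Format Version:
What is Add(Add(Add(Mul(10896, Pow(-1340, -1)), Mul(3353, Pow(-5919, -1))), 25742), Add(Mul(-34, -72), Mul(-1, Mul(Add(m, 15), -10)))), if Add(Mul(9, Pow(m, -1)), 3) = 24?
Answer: Rational(393299518373, 13880055) ≈ 28336.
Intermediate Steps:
m = Rational(3, 7) (m = Mul(9, Pow(Add(-3, 24), -1)) = Mul(9, Pow(21, -1)) = Mul(9, Rational(1, 21)) = Rational(3, 7) ≈ 0.42857)
Add(Add(Add(Mul(10896, Pow(-1340, -1)), Mul(3353, Pow(-5919, -1))), 25742), Add(Mul(-34, -72), Mul(-1, Mul(Add(m, 15), -10)))) = Add(Add(Add(Mul(10896, Pow(-1340, -1)), Mul(3353, Pow(-5919, -1))), 25742), Add(Mul(-34, -72), Mul(-1, Mul(Add(Rational(3, 7), 15), -10)))) = Add(Add(Add(Mul(10896, Rational(-1, 1340)), Mul(3353, Rational(-1, 5919))), 25742), Add(2448, Mul(-1, Mul(Rational(108, 7), -10)))) = Add(Add(Add(Rational(-2724, 335), Rational(-3353, 5919)), 25742), Add(2448, Mul(-1, Rational(-1080, 7)))) = Add(Add(Rational(-17246611, 1982865), 25742), Add(2448, Rational(1080, 7))) = Add(Rational(51025664219, 1982865), Rational(18216, 7)) = Rational(393299518373, 13880055)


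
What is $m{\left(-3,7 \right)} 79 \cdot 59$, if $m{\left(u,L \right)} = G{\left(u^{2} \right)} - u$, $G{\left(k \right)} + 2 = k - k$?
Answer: $4661$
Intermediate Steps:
$G{\left(k \right)} = -2$ ($G{\left(k \right)} = -2 + \left(k - k\right) = -2 + 0 = -2$)
$m{\left(u,L \right)} = -2 - u$
$m{\left(-3,7 \right)} 79 \cdot 59 = \left(-2 - -3\right) 79 \cdot 59 = \left(-2 + 3\right) 79 \cdot 59 = 1 \cdot 79 \cdot 59 = 79 \cdot 59 = 4661$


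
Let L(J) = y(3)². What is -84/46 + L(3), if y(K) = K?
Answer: 165/23 ≈ 7.1739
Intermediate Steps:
L(J) = 9 (L(J) = 3² = 9)
-84/46 + L(3) = -84/46 + 9 = -42*1/23 + 9 = -42/23 + 9 = 165/23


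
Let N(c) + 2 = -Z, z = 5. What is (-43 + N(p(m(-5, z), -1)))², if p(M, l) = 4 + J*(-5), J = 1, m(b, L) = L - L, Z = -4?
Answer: 1681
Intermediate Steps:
m(b, L) = 0
p(M, l) = -1 (p(M, l) = 4 + 1*(-5) = 4 - 5 = -1)
N(c) = 2 (N(c) = -2 - 1*(-4) = -2 + 4 = 2)
(-43 + N(p(m(-5, z), -1)))² = (-43 + 2)² = (-41)² = 1681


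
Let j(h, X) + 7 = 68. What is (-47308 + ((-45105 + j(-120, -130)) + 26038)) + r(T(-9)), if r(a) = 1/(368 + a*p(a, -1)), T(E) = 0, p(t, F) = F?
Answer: -24403551/368 ≈ -66314.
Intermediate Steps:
j(h, X) = 61 (j(h, X) = -7 + 68 = 61)
r(a) = 1/(368 - a) (r(a) = 1/(368 + a*(-1)) = 1/(368 - a))
(-47308 + ((-45105 + j(-120, -130)) + 26038)) + r(T(-9)) = (-47308 + ((-45105 + 61) + 26038)) + 1/(368 - 1*0) = (-47308 + (-45044 + 26038)) + 1/(368 + 0) = (-47308 - 19006) + 1/368 = -66314 + 1/368 = -24403551/368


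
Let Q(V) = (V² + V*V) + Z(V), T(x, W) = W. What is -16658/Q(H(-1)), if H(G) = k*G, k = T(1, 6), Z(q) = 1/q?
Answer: -99948/431 ≈ -231.90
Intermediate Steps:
k = 6
H(G) = 6*G
Q(V) = 1/V + 2*V² (Q(V) = (V² + V*V) + 1/V = (V² + V²) + 1/V = 2*V² + 1/V = 1/V + 2*V²)
-16658/Q(H(-1)) = -16658*(-6/(1 + 2*(6*(-1))³)) = -16658*(-6/(1 + 2*(-6)³)) = -16658*(-6/(1 + 2*(-216))) = -16658*(-6/(1 - 432)) = -16658/((-⅙*(-431))) = -16658/431/6 = -16658*6/431 = -99948/431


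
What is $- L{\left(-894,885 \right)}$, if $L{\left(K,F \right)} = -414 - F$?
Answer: $1299$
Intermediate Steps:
$- L{\left(-894,885 \right)} = - (-414 - 885) = \left(-1\right) \left(-1299\right) = 1299$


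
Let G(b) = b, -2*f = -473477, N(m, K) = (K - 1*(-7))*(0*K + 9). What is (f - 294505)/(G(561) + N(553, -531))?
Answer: 38511/2770 ≈ 13.903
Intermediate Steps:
N(m, K) = 63 + 9*K (N(m, K) = (K + 7)*(0 + 9) = (7 + K)*9 = 63 + 9*K)
f = 473477/2 (f = -½*(-473477) = 473477/2 ≈ 2.3674e+5)
(f - 294505)/(G(561) + N(553, -531)) = (473477/2 - 294505)/(561 + (63 + 9*(-531))) = -115533/(2*(561 + (63 - 4779))) = -115533/(2*(561 - 4716)) = -115533/2/(-4155) = -115533/2*(-1/4155) = 38511/2770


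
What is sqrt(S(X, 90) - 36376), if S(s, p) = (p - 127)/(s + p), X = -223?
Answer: I*sqrt(643450143)/133 ≈ 190.72*I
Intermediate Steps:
S(s, p) = (-127 + p)/(p + s)
sqrt(S(X, 90) - 36376) = sqrt((-127 + 90)/(90 - 223) - 36376) = sqrt(-37/(-133) - 36376) = sqrt(-1/133*(-37) - 36376) = sqrt(37/133 - 36376) = sqrt(-4837971/133) = I*sqrt(643450143)/133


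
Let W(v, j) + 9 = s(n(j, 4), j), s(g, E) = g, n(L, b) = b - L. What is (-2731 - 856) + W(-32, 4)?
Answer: -3596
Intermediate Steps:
W(v, j) = -5 - j (W(v, j) = -9 + (4 - j) = -5 - j)
(-2731 - 856) + W(-32, 4) = (-2731 - 856) + (-5 - 1*4) = -3587 + (-5 - 4) = -3587 - 9 = -3596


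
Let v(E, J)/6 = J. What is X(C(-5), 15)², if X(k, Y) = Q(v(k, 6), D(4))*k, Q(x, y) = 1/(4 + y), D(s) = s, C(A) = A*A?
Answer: 625/64 ≈ 9.7656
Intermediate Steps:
C(A) = A²
v(E, J) = 6*J
X(k, Y) = k/8 (X(k, Y) = k/(4 + 4) = k/8)
X(C(-5), 15)² = ((⅛)*(-5)²)² = ((⅛)*25)² = (25/8)² = 625/64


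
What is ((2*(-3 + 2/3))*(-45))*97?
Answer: 20370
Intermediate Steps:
((2*(-3 + 2/3))*(-45))*97 = ((2*(-7/3))*(-45))*97 = -14/3*(-45)*97 = 210*97 = 20370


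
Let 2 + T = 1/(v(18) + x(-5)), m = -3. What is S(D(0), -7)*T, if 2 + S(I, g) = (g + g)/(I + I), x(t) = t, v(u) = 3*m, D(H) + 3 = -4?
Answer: 29/14 ≈ 2.0714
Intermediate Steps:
D(H) = -7 (D(H) = -3 - 4 = -7)
v(u) = -9 (v(u) = 3*(-3) = -9)
S(I, g) = -2 + g/I (S(I, g) = -2 + (g + g)/(I + I) = -2 + (2*g)/((2*I)) = -2 + (2*g)*(1/(2*I)) = -2 + g/I)
T = -29/14 (T = -2 + 1/(-9 - 5) = -2 + 1/(-14) = -2 - 1/14 = -29/14 ≈ -2.0714)
S(D(0), -7)*T = (-2 - 7/(-7))*(-29/14) = (-2 - 7*(-1/7))*(-29/14) = (-2 + 1)*(-29/14) = -1*(-29/14) = 29/14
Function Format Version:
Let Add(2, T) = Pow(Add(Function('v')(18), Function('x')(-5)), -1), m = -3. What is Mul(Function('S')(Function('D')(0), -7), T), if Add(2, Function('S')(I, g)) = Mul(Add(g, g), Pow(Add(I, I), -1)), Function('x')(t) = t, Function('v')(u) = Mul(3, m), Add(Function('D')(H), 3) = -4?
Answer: Rational(29, 14) ≈ 2.0714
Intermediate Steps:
Function('D')(H) = -7 (Function('D')(H) = Add(-3, -4) = -7)
Function('v')(u) = -9 (Function('v')(u) = Mul(3, -3) = -9)
Function('S')(I, g) = Add(-2, Mul(g, Pow(I, -1))) (Function('S')(I, g) = Add(-2, Mul(Add(g, g), Pow(Add(I, I), -1))) = Add(-2, Mul(Mul(2, g), Pow(Mul(2, I), -1))) = Add(-2, Mul(Mul(2, g), Mul(Rational(1, 2), Pow(I, -1)))) = Add(-2, Mul(g, Pow(I, -1))))
T = Rational(-29, 14) (T = Add(-2, Pow(Add(-9, -5), -1)) = Add(-2, Pow(-14, -1)) = Add(-2, Rational(-1, 14)) = Rational(-29, 14) ≈ -2.0714)
Mul(Function('S')(Function('D')(0), -7), T) = Mul(Add(-2, Mul(-7, Pow(-7, -1))), Rational(-29, 14)) = Mul(Add(-2, Mul(-7, Rational(-1, 7))), Rational(-29, 14)) = Mul(Add(-2, 1), Rational(-29, 14)) = Mul(-1, Rational(-29, 14)) = Rational(29, 14)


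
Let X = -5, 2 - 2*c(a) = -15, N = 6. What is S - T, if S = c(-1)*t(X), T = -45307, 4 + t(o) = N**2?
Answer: 45579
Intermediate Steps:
c(a) = 17/2 (c(a) = 1 - 1/2*(-15) = 1 + 15/2 = 17/2)
t(o) = 32 (t(o) = -4 + 6**2 = -4 + 36 = 32)
S = 272 (S = (17/2)*32 = 272)
S - T = 272 - 1*(-45307) = 272 + 45307 = 45579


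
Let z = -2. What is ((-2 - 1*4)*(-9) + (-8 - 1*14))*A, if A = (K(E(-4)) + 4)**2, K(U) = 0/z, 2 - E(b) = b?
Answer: 512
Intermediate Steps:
E(b) = 2 - b
K(U) = 0 (K(U) = 0/(-2) = 0*(-1/2) = 0)
A = 16 (A = (0 + 4)**2 = 4**2 = 16)
((-2 - 1*4)*(-9) + (-8 - 1*14))*A = ((-2 - 1*4)*(-9) + (-8 - 1*14))*16 = ((-2 - 4)*(-9) + (-8 - 14))*16 = (-6*(-9) - 22)*16 = (54 - 22)*16 = 32*16 = 512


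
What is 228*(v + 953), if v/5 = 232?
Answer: 481764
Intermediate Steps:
v = 1160 (v = 5*232 = 1160)
228*(v + 953) = 228*(1160 + 953) = 228*2113 = 481764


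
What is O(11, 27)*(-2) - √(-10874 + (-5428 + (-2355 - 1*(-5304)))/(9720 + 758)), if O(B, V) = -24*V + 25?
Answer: 1246 - I*√7064295562/806 ≈ 1246.0 - 104.28*I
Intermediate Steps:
O(B, V) = 25 - 24*V
O(11, 27)*(-2) - √(-10874 + (-5428 + (-2355 - 1*(-5304)))/(9720 + 758)) = (25 - 24*27)*(-2) - √(-10874 + (-5428 + (-2355 - 1*(-5304)))/(9720 + 758)) = (25 - 648)*(-2) - √(-10874 + (-5428 + (-2355 + 5304))/10478) = -623*(-2) - √(-10874 + (-5428 + 2949)*(1/10478)) = 1246 - √(-10874 - 2479*1/10478) = 1246 - √(-10874 - 2479/10478) = 1246 - √(-113940251/10478) = 1246 - I*√7064295562/806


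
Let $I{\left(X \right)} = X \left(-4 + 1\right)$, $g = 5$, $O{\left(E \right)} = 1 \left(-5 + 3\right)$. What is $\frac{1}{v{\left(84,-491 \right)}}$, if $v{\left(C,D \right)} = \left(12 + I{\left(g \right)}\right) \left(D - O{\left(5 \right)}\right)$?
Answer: $\frac{1}{1467} \approx 0.00068166$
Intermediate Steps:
$O{\left(E \right)} = -2$ ($O{\left(E \right)} = 1 \left(-2\right) = -2$)
$I{\left(X \right)} = - 3 X$ ($I{\left(X \right)} = X \left(-3\right) = - 3 X$)
$v{\left(C,D \right)} = -6 - 3 D$ ($v{\left(C,D \right)} = \left(12 - 15\right) \left(D - -2\right) = \left(12 - 15\right) \left(D + 2\right) = - 3 \left(2 + D\right) = -6 - 3 D$)
$\frac{1}{v{\left(84,-491 \right)}} = \frac{1}{-6 - -1473} = \frac{1}{-6 + 1473} = \frac{1}{1467}$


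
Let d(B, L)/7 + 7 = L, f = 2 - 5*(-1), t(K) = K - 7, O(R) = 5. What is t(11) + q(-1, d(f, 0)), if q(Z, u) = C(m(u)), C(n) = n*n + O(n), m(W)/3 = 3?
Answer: 90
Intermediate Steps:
t(K) = -7 + K
m(W) = 9 (m(W) = 3*3 = 9)
f = 7 (f = 2 + 5 = 7)
d(B, L) = -49 + 7*L
C(n) = 5 + n² (C(n) = n*n + 5 = n² + 5 = 5 + n²)
q(Z, u) = 86 (q(Z, u) = 5 + 9² = 5 + 81 = 86)
t(11) + q(-1, d(f, 0)) = (-7 + 11) + 86 = 4 + 86 = 90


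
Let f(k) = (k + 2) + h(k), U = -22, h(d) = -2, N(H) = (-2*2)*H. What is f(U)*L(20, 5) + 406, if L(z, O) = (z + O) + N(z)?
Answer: 1616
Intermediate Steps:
N(H) = -4*H
f(k) = k (f(k) = (k + 2) - 2 = (2 + k) - 2 = k)
L(z, O) = O - 3*z (L(z, O) = (z + O) - 4*z = (O + z) - 4*z = O - 3*z)
f(U)*L(20, 5) + 406 = -22*(5 - 3*20) + 406 = -22*(5 - 60) + 406 = -22*(-55) + 406 = 1210 + 406 = 1616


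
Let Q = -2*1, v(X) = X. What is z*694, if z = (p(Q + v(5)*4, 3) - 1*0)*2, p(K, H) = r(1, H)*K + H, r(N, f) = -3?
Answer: -70788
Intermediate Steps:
Q = -2
p(K, H) = H - 3*K (p(K, H) = -3*K + H = H - 3*K)
z = -102 (z = ((3 - 3*(-2 + 5*4)) - 1*0)*2 = ((3 - 3*(-2 + 20)) + 0)*2 = ((3 - 3*18) + 0)*2 = ((3 - 54) + 0)*2 = (-51 + 0)*2 = -51*2 = -102)
z*694 = -102*694 = -70788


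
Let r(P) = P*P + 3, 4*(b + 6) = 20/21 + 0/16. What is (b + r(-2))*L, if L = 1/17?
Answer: 26/357 ≈ 0.072829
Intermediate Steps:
b = -121/21 (b = -6 + (20/21 + 0/16)/4 = -6 + (20*(1/21) + 0*(1/16))/4 = -6 + (20/21 + 0)/4 = -6 + (¼)*(20/21) = -6 + 5/21 = -121/21 ≈ -5.7619)
L = 1/17 ≈ 0.058824
r(P) = 3 + P² (r(P) = P² + 3 = 3 + P²)
(b + r(-2))*L = (-121/21 + (3 + (-2)²))*(1/17) = (-121/21 + (3 + 4))*(1/17) = (-121/21 + 7)*(1/17) = (26/21)*(1/17) = 26/357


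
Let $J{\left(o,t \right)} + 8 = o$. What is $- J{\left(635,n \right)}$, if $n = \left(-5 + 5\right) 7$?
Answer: $-627$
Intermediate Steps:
$n = 0$ ($n = 0 \cdot 7 = 0$)
$J{\left(o,t \right)} = -8 + o$
$- J{\left(635,n \right)} = - (-8 + 635) = \left(-1\right) 627 = -627$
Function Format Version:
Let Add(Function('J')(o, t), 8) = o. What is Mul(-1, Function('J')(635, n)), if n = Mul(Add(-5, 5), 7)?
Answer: -627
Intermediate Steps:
n = 0 (n = Mul(0, 7) = 0)
Function('J')(o, t) = Add(-8, o)
Mul(-1, Function('J')(635, n)) = Mul(-1, Add(-8, 635)) = Mul(-1, 627) = -627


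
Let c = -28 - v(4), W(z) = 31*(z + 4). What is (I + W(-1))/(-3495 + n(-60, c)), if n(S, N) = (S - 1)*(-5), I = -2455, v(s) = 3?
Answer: 1181/1595 ≈ 0.74044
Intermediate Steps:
W(z) = 124 + 31*z (W(z) = 31*(4 + z) = 124 + 31*z)
c = -31 (c = -28 - 1*3 = -28 - 3 = -31)
n(S, N) = 5 - 5*S (n(S, N) = (-1 + S)*(-5) = 5 - 5*S)
(I + W(-1))/(-3495 + n(-60, c)) = (-2455 + (124 + 31*(-1)))/(-3495 + (5 - 5*(-60))) = (-2455 + (124 - 31))/(-3495 + (5 + 300)) = (-2455 + 93)/(-3495 + 305) = -2362/(-3190) = -2362*(-1/3190) = 1181/1595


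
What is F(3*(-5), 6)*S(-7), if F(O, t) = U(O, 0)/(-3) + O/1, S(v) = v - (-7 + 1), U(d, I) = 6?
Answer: 17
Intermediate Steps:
S(v) = 6 + v (S(v) = v - 1*(-6) = v + 6 = 6 + v)
F(O, t) = -2 + O (F(O, t) = 6/(-3) + O/1 = 6*(-⅓) + O*1 = -2 + O)
F(3*(-5), 6)*S(-7) = (-2 + 3*(-5))*(6 - 7) = (-2 - 15)*(-1) = -17*(-1) = 17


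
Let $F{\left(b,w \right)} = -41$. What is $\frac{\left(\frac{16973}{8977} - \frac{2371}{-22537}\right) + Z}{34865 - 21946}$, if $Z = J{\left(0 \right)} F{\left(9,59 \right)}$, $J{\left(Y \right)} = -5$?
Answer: $\frac{41878308013}{2613702950431} \approx 0.016023$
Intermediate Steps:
$Z = 205$ ($Z = \left(-5\right) \left(-41\right) = 205$)
$\frac{\left(\frac{16973}{8977} - \frac{2371}{-22537}\right) + Z}{34865 - 21946} = \frac{\left(\frac{16973}{8977} - \frac{2371}{-22537}\right) + 205}{34865 - 21946} = \frac{\left(16973 \cdot \frac{1}{8977} - - \frac{2371}{22537}\right) + 205}{12919} = \left(\left(\frac{16973}{8977} + \frac{2371}{22537}\right) + 205\right) \frac{1}{12919} = \left(\frac{403804968}{202314649} + 205\right) \frac{1}{12919} = \frac{41878308013}{202314649} \cdot \frac{1}{12919} = \frac{41878308013}{2613702950431}$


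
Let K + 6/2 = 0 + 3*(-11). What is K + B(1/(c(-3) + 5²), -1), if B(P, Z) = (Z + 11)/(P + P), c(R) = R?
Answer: 74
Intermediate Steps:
B(P, Z) = (11 + Z)/(2*P) (B(P, Z) = (11 + Z)/((2*P)) = (11 + Z)*(1/(2*P)) = (11 + Z)/(2*P))
K = -36 (K = -3 + (0 + 3*(-11)) = -3 + (0 - 33) = -3 - 33 = -36)
K + B(1/(c(-3) + 5²), -1) = -36 + (11 - 1)/(2*(1/(-3 + 5²))) = -36 + (½)*10/1/(-3 + 25) = -36 + (½)*10/1/22 = -36 + (½)*10/(1/22) = -36 + (½)*22*10 = -36 + 110 = 74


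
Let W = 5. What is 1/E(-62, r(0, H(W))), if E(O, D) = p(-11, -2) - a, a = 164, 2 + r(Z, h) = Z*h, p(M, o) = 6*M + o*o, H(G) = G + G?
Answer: -1/226 ≈ -0.0044248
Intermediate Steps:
H(G) = 2*G
p(M, o) = o**2 + 6*M (p(M, o) = 6*M + o**2 = o**2 + 6*M)
r(Z, h) = -2 + Z*h
E(O, D) = -226 (E(O, D) = ((-2)**2 + 6*(-11)) - 1*164 = (4 - 66) - 164 = -62 - 164 = -226)
1/E(-62, r(0, H(W))) = 1/(-226) = -1/226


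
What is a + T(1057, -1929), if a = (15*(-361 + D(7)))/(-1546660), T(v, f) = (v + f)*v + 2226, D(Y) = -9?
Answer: -142211983793/154666 ≈ -9.1948e+5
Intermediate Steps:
T(v, f) = 2226 + v*(f + v) (T(v, f) = (f + v)*v + 2226 = v*(f + v) + 2226 = 2226 + v*(f + v))
a = 555/154666 (a = (15*(-361 - 9))/(-1546660) = (15*(-370))*(-1/1546660) = -5550*(-1/1546660) = 555/154666 ≈ 0.0035884)
a + T(1057, -1929) = 555/154666 + (2226 + 1057² - 1929*1057) = 555/154666 + (2226 + 1117249 - 2038953) = 555/154666 - 919478 = -142211983793/154666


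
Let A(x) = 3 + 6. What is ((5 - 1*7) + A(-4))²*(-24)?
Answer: -1176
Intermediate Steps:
A(x) = 9
((5 - 1*7) + A(-4))²*(-24) = ((5 - 1*7) + 9)²*(-24) = ((5 - 7) + 9)²*(-24) = (-2 + 9)²*(-24) = 7²*(-24) = 49*(-24) = -1176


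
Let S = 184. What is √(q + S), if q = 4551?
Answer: √4735 ≈ 68.811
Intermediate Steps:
√(q + S) = √(4551 + 184) = √4735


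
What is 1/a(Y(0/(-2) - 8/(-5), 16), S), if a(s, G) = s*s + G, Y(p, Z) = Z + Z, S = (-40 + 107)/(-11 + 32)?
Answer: 21/21571 ≈ 0.00097353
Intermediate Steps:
S = 67/21 ≈ 3.1905
Y(p, Z) = 2*Z
a(s, G) = G + s² (a(s, G) = s² + G = G + s²)
1/a(Y(0/(-2) - 8/(-5), 16), S) = 1/(67/21 + (2*16)²) = 1/(67/21 + 32²) = 1/(67/21 + 1024) = 1/(21571/21) = 21/21571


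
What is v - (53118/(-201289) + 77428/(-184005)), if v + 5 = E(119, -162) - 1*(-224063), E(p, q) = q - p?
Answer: 285804093530243/1277178705 ≈ 2.2378e+5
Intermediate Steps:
v = 223777 (v = -5 + ((-162 - 1*119) - 1*(-224063)) = -5 + ((-162 - 119) + 224063) = -5 + (-281 + 224063) = -5 + 223782 = 223777)
v - (53118/(-201289) + 77428/(-184005)) = 223777 - (53118/(-201289) + 77428/(-184005)) = 223777 - (53118*(-1/201289) + 77428*(-1/184005)) = 223777 - (-53118/201289 - 77428/184005) = 223777 - 1*(-874461458/1277178705) = 223777 + 874461458/1277178705 = 285804093530243/1277178705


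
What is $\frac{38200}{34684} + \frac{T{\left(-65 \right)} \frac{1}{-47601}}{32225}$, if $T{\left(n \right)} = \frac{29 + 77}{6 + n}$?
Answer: $\frac{864299747595376}{784747968945525} \approx 1.1014$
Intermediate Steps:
$T{\left(n \right)} = \frac{106}{6 + n}$
$\frac{38200}{34684} + \frac{T{\left(-65 \right)} \frac{1}{-47601}}{32225} = \frac{38200}{34684} + \frac{\frac{106}{6 - 65} \frac{1}{-47601}}{32225} = 38200 \cdot \frac{1}{34684} + \frac{106}{-59} \left(- \frac{1}{47601}\right) \frac{1}{32225} = \frac{9550}{8671} + 106 \left(- \frac{1}{59}\right) \left(- \frac{1}{47601}\right) \frac{1}{32225} = \frac{9550}{8671} + \left(- \frac{106}{59}\right) \left(- \frac{1}{47601}\right) \frac{1}{32225} = \frac{9550}{8671} + \frac{106}{2808459} \cdot \frac{1}{32225} = \frac{9550}{8671} + \frac{106}{90502591275} = \frac{864299747595376}{784747968945525}$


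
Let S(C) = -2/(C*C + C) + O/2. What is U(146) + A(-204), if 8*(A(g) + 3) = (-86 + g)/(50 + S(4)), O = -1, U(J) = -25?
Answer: -28389/988 ≈ -28.734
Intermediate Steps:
S(C) = -1/2 - 2/(C + C**2) (S(C) = -2/(C*C + C) - 1/2 = -2/(C**2 + C) - 1*1/2 = -2/(C + C**2) - 1/2 = -1/2 - 2/(C + C**2))
A(g) = -3179/988 + 5*g/1976 (A(g) = -3 + ((-86 + g)/(50 + (1/2)*(-4 - 1*4 - 1*4**2)/(4*(1 + 4))))/8 = -3 + ((-86 + g)/(50 + (1/2)*(1/4)*(-4 - 4 - 1*16)/5))/8 = -3 + ((-86 + g)/(50 + (1/2)*(1/4)*(1/5)*(-4 - 4 - 16)))/8 = -3 + ((-86 + g)/(50 + (1/2)*(1/4)*(1/5)*(-24)))/8 = -3 + ((-86 + g)/(50 - 3/5))/8 = -3 + ((-86 + g)/(247/5))/8 = -3 + ((-86 + g)*(5/247))/8 = -3 + (-430/247 + 5*g/247)/8 = -3 + (-215/988 + 5*g/1976) = -3179/988 + 5*g/1976)
U(146) + A(-204) = -25 + (-3179/988 + (5/1976)*(-204)) = -25 + (-3179/988 - 255/494) = -25 - 3689/988 = -28389/988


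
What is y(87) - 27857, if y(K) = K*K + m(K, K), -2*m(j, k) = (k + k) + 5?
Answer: -40755/2 ≈ -20378.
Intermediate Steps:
m(j, k) = -5/2 - k (m(j, k) = -((k + k) + 5)/2 = -(2*k + 5)/2 = -(5 + 2*k)/2 = -5/2 - k)
y(K) = -5/2 + K² - K (y(K) = K*K + (-5/2 - K) = K² + (-5/2 - K) = -5/2 + K² - K)
y(87) - 27857 = (-5/2 + 87² - 1*87) - 27857 = (-5/2 + 7569 - 87) - 27857 = 14959/2 - 27857 = -40755/2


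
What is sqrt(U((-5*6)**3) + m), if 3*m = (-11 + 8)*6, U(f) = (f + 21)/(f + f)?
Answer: I*sqrt(495035)/300 ≈ 2.3453*I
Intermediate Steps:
U(f) = (21 + f)/(2*f) (U(f) = (21 + f)/((2*f)) = (21 + f)*(1/(2*f)) = (21 + f)/(2*f))
m = -6 (m = ((-11 + 8)*6)/3 = (-3*6)/3 = (1/3)*(-18) = -6)
sqrt(U((-5*6)**3) + m) = sqrt((21 + (-5*6)**3)/(2*((-5*6)**3)) - 6) = sqrt((21 + (-30)**3)/(2*((-30)**3)) - 6) = sqrt((1/2)*(21 - 27000)/(-27000) - 6) = sqrt((1/2)*(-1/27000)*(-26979) - 6) = sqrt(8993/18000 - 6) = sqrt(-99007/18000) = I*sqrt(495035)/300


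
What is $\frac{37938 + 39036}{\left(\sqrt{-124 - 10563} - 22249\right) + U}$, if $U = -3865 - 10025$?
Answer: $- \frac{1390881693}{653019004} - \frac{38487 i \sqrt{10687}}{653019004} \approx -2.1299 - 0.0060928 i$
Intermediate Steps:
$U = -13890$ ($U = -3865 - 10025 = -13890$)
$\frac{37938 + 39036}{\left(\sqrt{-124 - 10563} - 22249\right) + U} = \frac{37938 + 39036}{\left(\sqrt{-124 - 10563} - 22249\right) - 13890} = \frac{76974}{\left(\sqrt{-124 - 10563} - 22249\right) - 13890} = \frac{76974}{\left(\sqrt{-10687} - 22249\right) - 13890} = \frac{76974}{\left(i \sqrt{10687} - 22249\right) - 13890} = \frac{76974}{\left(-22249 + i \sqrt{10687}\right) - 13890} = \frac{76974}{-36139 + i \sqrt{10687}}$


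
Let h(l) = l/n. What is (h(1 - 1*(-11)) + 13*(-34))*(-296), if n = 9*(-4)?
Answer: 392792/3 ≈ 1.3093e+5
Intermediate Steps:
n = -36
h(l) = -l/36 (h(l) = l/(-36) = l*(-1/36) = -l/36)
(h(1 - 1*(-11)) + 13*(-34))*(-296) = (-(1 - 1*(-11))/36 + 13*(-34))*(-296) = (-(1 + 11)/36 - 442)*(-296) = (-1/36*12 - 442)*(-296) = (-⅓ - 442)*(-296) = -1327/3*(-296) = 392792/3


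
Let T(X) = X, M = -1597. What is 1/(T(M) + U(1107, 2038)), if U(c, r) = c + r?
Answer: 1/1548 ≈ 0.00064600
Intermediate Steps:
1/(T(M) + U(1107, 2038)) = 1/(-1597 + (1107 + 2038)) = 1/(-1597 + 3145) = 1/1548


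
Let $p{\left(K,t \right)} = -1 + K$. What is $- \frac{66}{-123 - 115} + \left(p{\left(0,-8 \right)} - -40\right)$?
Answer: $\frac{4674}{119} \approx 39.277$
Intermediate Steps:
$- \frac{66}{-123 - 115} + \left(p{\left(0,-8 \right)} - -40\right) = - \frac{66}{-123 - 115} + \left(\left(-1 + 0\right) - -40\right) = - \frac{66}{-238} + \left(-1 + 40\right) = \left(-66\right) \left(- \frac{1}{238}\right) + 39 = \frac{33}{119} + 39 = \frac{4674}{119}$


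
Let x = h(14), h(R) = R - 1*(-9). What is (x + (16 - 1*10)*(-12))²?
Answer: 2401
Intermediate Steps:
h(R) = 9 + R (h(R) = R + 9 = 9 + R)
x = 23 (x = 9 + 14 = 23)
(x + (16 - 1*10)*(-12))² = (23 + (16 - 1*10)*(-12))² = (23 + (16 - 10)*(-12))² = (23 + 6*(-12))² = (23 - 72)² = (-49)² = 2401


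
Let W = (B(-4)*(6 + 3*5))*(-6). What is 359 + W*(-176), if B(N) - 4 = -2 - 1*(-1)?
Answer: 66887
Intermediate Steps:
B(N) = 3 (B(N) = 4 + (-2 - 1*(-1)) = 4 + (-2 + 1) = 4 - 1 = 3)
W = -378 (W = (3*(6 + 3*5))*(-6) = (3*(6 + 15))*(-6) = (3*21)*(-6) = 63*(-6) = -378)
359 + W*(-176) = 359 - 378*(-176) = 359 + 66528 = 66887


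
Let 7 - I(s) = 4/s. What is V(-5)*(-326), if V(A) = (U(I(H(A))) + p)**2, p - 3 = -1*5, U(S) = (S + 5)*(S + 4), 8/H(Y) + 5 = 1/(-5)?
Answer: -7872051096/625 ≈ -1.2595e+7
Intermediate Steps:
H(Y) = -20/13 (H(Y) = 8/(-5 + 1/(-5)) = 8/(-5 + 1*(-1/5)) = 8/(-5 - 1/5) = 8/(-26/5) = 8*(-5/26) = -20/13)
I(s) = 7 - 4/s
U(S) = (4 + S)*(5 + S) (U(S) = (5 + S)*(4 + S) = (4 + S)*(5 + S))
p = -2 (p = 3 - 1*5 = 3 - 5 = -2)
V(A) = 24147396/625 (V(A) = ((20 + (7 - 4/(-20/13))**2 + 9*(7 - 4/(-20/13))) - 2)**2 = ((20 + (7 - 4*(-13/20))**2 + 9*(7 - 4*(-13/20))) - 2)**2 = ((20 + (7 + 13/5)**2 + 9*(7 + 13/5)) - 2)**2 = ((20 + (48/5)**2 + 9*(48/5)) - 2)**2 = ((20 + 2304/25 + 432/5) - 2)**2 = (4964/25 - 2)**2 = (4914/25)**2 = 24147396/625)
V(-5)*(-326) = (24147396/625)*(-326) = -7872051096/625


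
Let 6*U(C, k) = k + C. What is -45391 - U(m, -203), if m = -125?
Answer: -136009/3 ≈ -45336.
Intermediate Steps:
U(C, k) = C/6 + k/6 (U(C, k) = (k + C)/6 = (C + k)/6 = C/6 + k/6)
-45391 - U(m, -203) = -45391 - ((⅙)*(-125) + (⅙)*(-203)) = -45391 - (-125/6 - 203/6) = -45391 - 1*(-164/3) = -45391 + 164/3 = -136009/3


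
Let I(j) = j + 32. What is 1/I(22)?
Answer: 1/54 ≈ 0.018519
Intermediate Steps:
I(j) = 32 + j
1/I(22) = 1/(32 + 22) = 1/54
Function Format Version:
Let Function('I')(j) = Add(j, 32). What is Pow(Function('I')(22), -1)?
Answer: Rational(1, 54) ≈ 0.018519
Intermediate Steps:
Function('I')(j) = Add(32, j)
Pow(Function('I')(22), -1) = Pow(Add(32, 22), -1) = Pow(54, -1) = Rational(1, 54)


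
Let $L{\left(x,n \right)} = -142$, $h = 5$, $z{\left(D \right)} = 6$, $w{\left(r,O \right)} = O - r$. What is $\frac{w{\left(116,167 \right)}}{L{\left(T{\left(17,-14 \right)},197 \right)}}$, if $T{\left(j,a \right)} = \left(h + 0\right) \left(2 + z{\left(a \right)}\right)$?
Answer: $- \frac{51}{142} \approx -0.35915$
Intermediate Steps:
$T{\left(j,a \right)} = 40$ ($T{\left(j,a \right)} = \left(5 + 0\right) \left(2 + 6\right) = 5 \cdot 8 = 40$)
$\frac{w{\left(116,167 \right)}}{L{\left(T{\left(17,-14 \right)},197 \right)}} = \frac{167 - 116}{-142} = \left(167 - 116\right) \left(- \frac{1}{142}\right) = 51 \left(- \frac{1}{142}\right) = - \frac{51}{142}$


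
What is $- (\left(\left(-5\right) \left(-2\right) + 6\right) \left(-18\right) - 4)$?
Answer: $292$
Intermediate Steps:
$- (\left(\left(-5\right) \left(-2\right) + 6\right) \left(-18\right) - 4) = - (\left(10 + 6\right) \left(-18\right) - 4) = - (16 \left(-18\right) - 4) = - (-288 - 4) = \left(-1\right) \left(-292\right) = 292$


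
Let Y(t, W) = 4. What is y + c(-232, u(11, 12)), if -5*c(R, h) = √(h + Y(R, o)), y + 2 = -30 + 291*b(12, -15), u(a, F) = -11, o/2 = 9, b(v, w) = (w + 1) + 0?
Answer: -4106 - I*√7/5 ≈ -4106.0 - 0.52915*I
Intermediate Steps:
b(v, w) = 1 + w (b(v, w) = (1 + w) + 0 = 1 + w)
o = 18 (o = 2*9 = 18)
y = -4106 (y = -2 + (-30 + 291*(1 - 15)) = -2 + (-30 + 291*(-14)) = -2 + (-30 - 4074) = -2 - 4104 = -4106)
c(R, h) = -√(4 + h)/5 (c(R, h) = -√(h + 4)/5 = -√(4 + h)/5)
y + c(-232, u(11, 12)) = -4106 - √(4 - 11)/5 = -4106 - I*√7/5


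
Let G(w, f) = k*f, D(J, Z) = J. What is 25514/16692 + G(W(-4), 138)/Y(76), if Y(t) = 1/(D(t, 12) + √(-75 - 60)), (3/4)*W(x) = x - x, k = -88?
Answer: -7702877867/8346 - 36432*I*√15 ≈ -9.2294e+5 - 1.411e+5*I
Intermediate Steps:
W(x) = 0 (W(x) = 4*(x - x)/3 = (4/3)*0 = 0)
G(w, f) = -88*f
Y(t) = 1/(t + 3*I*√15) (Y(t) = 1/(t + √(-75 - 60)) = 1/(t + √(-135)) = 1/(t + 3*I*√15))
25514/16692 + G(W(-4), 138)/Y(76) = 25514/16692 + (-88*138)/(1/(76 + 3*I*√15)) = 25514*(1/16692) - 12144*(76 + 3*I*√15) = 12757/8346 + (-922944 - 36432*I*√15) = -7702877867/8346 - 36432*I*√15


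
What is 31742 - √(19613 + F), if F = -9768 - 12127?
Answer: 31742 - I*√2282 ≈ 31742.0 - 47.77*I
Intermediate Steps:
F = -21895
31742 - √(19613 + F) = 31742 - √(19613 - 21895) = 31742 - √(-2282) = 31742 - I*√2282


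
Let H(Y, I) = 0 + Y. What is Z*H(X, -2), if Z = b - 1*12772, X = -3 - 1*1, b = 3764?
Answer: 36032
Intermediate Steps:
X = -4 (X = -3 - 1 = -4)
H(Y, I) = Y
Z = -9008 (Z = 3764 - 1*12772 = 3764 - 12772 = -9008)
Z*H(X, -2) = -9008*(-4) = 36032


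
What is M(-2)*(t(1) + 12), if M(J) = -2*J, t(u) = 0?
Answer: 48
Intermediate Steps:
M(-2)*(t(1) + 12) = (-2*(-2))*(0 + 12) = 4*12 = 48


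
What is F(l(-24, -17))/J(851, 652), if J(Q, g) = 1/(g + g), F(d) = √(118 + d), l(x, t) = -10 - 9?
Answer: 3912*√11 ≈ 12975.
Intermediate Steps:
l(x, t) = -19
J(Q, g) = 1/(2*g)
F(l(-24, -17))/J(851, 652) = √(118 - 19)/(((½)/652)) = √99/(((½)*(1/652))) = (3*√11)/(1/1304) = (3*√11)*1304 = 3912*√11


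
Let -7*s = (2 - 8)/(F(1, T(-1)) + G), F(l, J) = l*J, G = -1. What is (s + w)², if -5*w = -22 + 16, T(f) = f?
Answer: 729/1225 ≈ 0.59510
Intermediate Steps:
F(l, J) = J*l
w = 6/5 (w = -(-22 + 16)/5 = -⅕*(-6) = 6/5 ≈ 1.2000)
s = -3/7 (s = -(2 - 8)/(7*(-1*1 - 1)) = -(-6)/(7*(-1 - 1)) = -(-6)/(7*(-2)) = -(-6)*(-1)/(7*2) = -⅐*3 = -3/7 ≈ -0.42857)
(s + w)² = (-3/7 + 6/5)² = (27/35)² = 729/1225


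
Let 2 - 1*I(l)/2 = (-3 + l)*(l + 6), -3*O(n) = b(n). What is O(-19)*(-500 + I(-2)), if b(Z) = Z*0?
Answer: 0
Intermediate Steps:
b(Z) = 0
O(n) = 0 (O(n) = -⅓*0 = 0)
I(l) = 4 - 2*(-3 + l)*(6 + l) (I(l) = 4 - 2*(-3 + l)*(l + 6) = 4 - 2*(-3 + l)*(6 + l))
O(-19)*(-500 + I(-2)) = 0*(-500 + (40 - 6*(-2) - 2*(-2)²)) = 0*(-500 + (40 + 12 - 2*4)) = 0*(-500 + (40 + 12 - 8)) = 0*(-500 + 44) = 0*(-456) = 0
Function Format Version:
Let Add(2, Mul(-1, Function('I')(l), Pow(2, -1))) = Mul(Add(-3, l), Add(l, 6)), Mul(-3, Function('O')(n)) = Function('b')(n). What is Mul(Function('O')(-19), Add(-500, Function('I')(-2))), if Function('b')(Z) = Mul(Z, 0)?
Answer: 0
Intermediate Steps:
Function('b')(Z) = 0
Function('O')(n) = 0 (Function('O')(n) = Mul(Rational(-1, 3), 0) = 0)
Function('I')(l) = Add(4, Mul(-2, Add(-3, l), Add(6, l))) (Function('I')(l) = Add(4, Mul(-2, Mul(Add(-3, l), Add(l, 6)))) = Add(4, Mul(-2, Mul(Add(-3, l), Add(6, l)))) = Add(4, Mul(-2, Add(-3, l), Add(6, l))))
Mul(Function('O')(-19), Add(-500, Function('I')(-2))) = Mul(0, Add(-500, Add(40, Mul(-6, -2), Mul(-2, Pow(-2, 2))))) = Mul(0, Add(-500, Add(40, 12, Mul(-2, 4)))) = Mul(0, Add(-500, Add(40, 12, -8))) = Mul(0, Add(-500, 44)) = Mul(0, -456) = 0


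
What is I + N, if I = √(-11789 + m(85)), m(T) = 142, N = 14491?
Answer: 14491 + I*√11647 ≈ 14491.0 + 107.92*I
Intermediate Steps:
I = I*√11647 (I = √(-11789 + 142) = √(-11647) = I*√11647 ≈ 107.92*I)
I + N = I*√11647 + 14491 = 14491 + I*√11647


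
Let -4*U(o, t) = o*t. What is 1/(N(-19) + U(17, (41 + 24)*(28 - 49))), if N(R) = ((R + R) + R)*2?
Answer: 4/22749 ≈ 0.00017583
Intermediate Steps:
N(R) = 6*R (N(R) = (2*R + R)*2 = (3*R)*2 = 6*R)
U(o, t) = -o*t/4
1/(N(-19) + U(17, (41 + 24)*(28 - 49))) = 1/(6*(-19) - ¼*17*(41 + 24)*(28 - 49)) = 1/(-114 - ¼*17*65*(-21)) = 1/(-114 - ¼*17*(-1365)) = 1/(-114 + 23205/4) = 1/(22749/4) = 4/22749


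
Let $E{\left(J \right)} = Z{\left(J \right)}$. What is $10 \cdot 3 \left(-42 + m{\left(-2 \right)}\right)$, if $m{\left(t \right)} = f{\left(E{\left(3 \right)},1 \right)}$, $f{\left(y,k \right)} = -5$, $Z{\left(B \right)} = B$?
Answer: $-1410$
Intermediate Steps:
$E{\left(J \right)} = J$
$m{\left(t \right)} = -5$
$10 \cdot 3 \left(-42 + m{\left(-2 \right)}\right) = 10 \cdot 3 \left(-42 - 5\right) = 30 \left(-47\right) = -1410$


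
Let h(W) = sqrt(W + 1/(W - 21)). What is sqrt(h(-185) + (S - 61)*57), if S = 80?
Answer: sqrt(45958188 + 206*I*sqrt(7850866))/206 ≈ 32.91 + 0.20665*I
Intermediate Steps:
h(W) = sqrt(W + 1/(-21 + W))
sqrt(h(-185) + (S - 61)*57) = sqrt(sqrt((1 - 185*(-21 - 185))/(-21 - 185)) + (80 - 61)*57) = sqrt(sqrt((1 - 185*(-206))/(-206)) + 19*57) = sqrt(sqrt(-(1 + 38110)/206) + 1083) = sqrt(sqrt(-1/206*38111) + 1083) = sqrt(sqrt(-38111/206) + 1083) = sqrt(I*sqrt(7850866)/206 + 1083) = sqrt(1083 + I*sqrt(7850866)/206)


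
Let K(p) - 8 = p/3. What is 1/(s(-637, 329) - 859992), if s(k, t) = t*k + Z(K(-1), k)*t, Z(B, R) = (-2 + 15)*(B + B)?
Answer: -3/3011953 ≈ -9.9603e-7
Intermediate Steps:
K(p) = 8 + p/3
Z(B, R) = 26*B (Z(B, R) = 13*(2*B) = 26*B)
s(k, t) = 598*t/3 + k*t (s(k, t) = t*k + (26*(8 + (1/3)*(-1)))*t = k*t + (26*(8 - 1/3))*t = k*t + (26*(23/3))*t = k*t + 598*t/3 = 598*t/3 + k*t)
1/(s(-637, 329) - 859992) = 1/((1/3)*329*(598 + 3*(-637)) - 859992) = 1/((1/3)*329*(598 - 1911) - 859992) = 1/((1/3)*329*(-1313) - 859992) = 1/(-431977/3 - 859992) = 1/(-3011953/3) = -3/3011953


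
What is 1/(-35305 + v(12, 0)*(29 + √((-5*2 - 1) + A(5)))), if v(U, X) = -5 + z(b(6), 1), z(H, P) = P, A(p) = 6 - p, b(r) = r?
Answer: I/(-35421*I + 4*√10) ≈ -2.8232e-5 + 1.0082e-8*I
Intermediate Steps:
v(U, X) = -4 (v(U, X) = -5 + 1 = -4)
1/(-35305 + v(12, 0)*(29 + √((-5*2 - 1) + A(5)))) = 1/(-35305 - 4*(29 + √((-5*2 - 1) + (6 - 1*5)))) = 1/(-35305 - 4*(29 + √((-10 - 1) + (6 - 5)))) = 1/(-35305 - 4*(29 + √(-11 + 1))) = 1/(-35305 - 4*(29 + √(-10))) = 1/(-35305 - 4*(29 + I*√10)) = 1/(-35305 + (-116 - 4*I*√10)) = 1/(-35421 - 4*I*√10)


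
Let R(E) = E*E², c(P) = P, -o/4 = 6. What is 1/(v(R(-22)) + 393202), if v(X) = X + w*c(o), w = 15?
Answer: 1/382194 ≈ 2.6165e-6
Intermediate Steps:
o = -24 (o = -4*6 = -24)
R(E) = E³
v(X) = -360 + X (v(X) = X + 15*(-24) = X - 360 = -360 + X)
1/(v(R(-22)) + 393202) = 1/((-360 + (-22)³) + 393202) = 1/((-360 - 10648) + 393202) = 1/(-11008 + 393202) = 1/382194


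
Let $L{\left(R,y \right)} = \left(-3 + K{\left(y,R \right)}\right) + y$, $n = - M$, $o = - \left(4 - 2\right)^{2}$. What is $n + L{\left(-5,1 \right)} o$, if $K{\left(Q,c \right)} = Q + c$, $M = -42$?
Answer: $66$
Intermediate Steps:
$o = -4$ ($o = - 2^{2} = \left(-1\right) 4 = -4$)
$n = 42$ ($n = \left(-1\right) \left(-42\right) = 42$)
$L{\left(R,y \right)} = -3 + R + 2 y$ ($L{\left(R,y \right)} = \left(-3 + \left(y + R\right)\right) + y = \left(-3 + \left(R + y\right)\right) + y = \left(-3 + R + y\right) + y = -3 + R + 2 y$)
$n + L{\left(-5,1 \right)} o = 42 + \left(-3 - 5 + 2 \cdot 1\right) \left(-4\right) = 42 + \left(-3 - 5 + 2\right) \left(-4\right) = 42 - -24 = 42 + 24 = 66$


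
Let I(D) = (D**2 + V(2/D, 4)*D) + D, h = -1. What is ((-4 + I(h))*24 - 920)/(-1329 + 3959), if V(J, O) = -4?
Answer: -92/263 ≈ -0.34981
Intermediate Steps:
I(D) = D**2 - 3*D (I(D) = (D**2 - 4*D) + D = D**2 - 3*D)
((-4 + I(h))*24 - 920)/(-1329 + 3959) = ((-4 - (-3 - 1))*24 - 920)/(-1329 + 3959) = ((-4 - 1*(-4))*24 - 920)/2630 = ((-4 + 4)*24 - 920)*(1/2630) = (0*24 - 920)*(1/2630) = (0 - 920)*(1/2630) = -920*1/2630 = -92/263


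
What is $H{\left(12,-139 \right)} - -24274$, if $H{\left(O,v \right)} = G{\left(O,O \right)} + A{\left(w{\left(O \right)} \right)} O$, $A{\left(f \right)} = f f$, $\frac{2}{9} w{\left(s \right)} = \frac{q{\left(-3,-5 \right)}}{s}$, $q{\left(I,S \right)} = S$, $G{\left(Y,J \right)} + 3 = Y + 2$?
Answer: $\frac{389235}{16} \approx 24327.0$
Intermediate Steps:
$G{\left(Y,J \right)} = -1 + Y$ ($G{\left(Y,J \right)} = -3 + \left(Y + 2\right) = -3 + \left(2 + Y\right) = -1 + Y$)
$w{\left(s \right)} = - \frac{45}{2 s}$ ($w{\left(s \right)} = \frac{9 \left(- \frac{5}{s}\right)}{2} = - \frac{45}{2 s}$)
$A{\left(f \right)} = f^{2}$
$H{\left(O,v \right)} = -1 + O + \frac{2025}{4 O}$ ($H{\left(O,v \right)} = \left(-1 + O\right) + \left(- \frac{45}{2 O}\right)^{2} O = \left(-1 + O\right) + \frac{2025}{4 O^{2}} O = \left(-1 + O\right) + \frac{2025}{4 O} = -1 + O + \frac{2025}{4 O}$)
$H{\left(12,-139 \right)} - -24274 = \left(-1 + 12 + \frac{2025}{4 \cdot 12}\right) - -24274 = \left(-1 + 12 + \frac{2025}{4} \cdot \frac{1}{12}\right) + 24274 = \left(-1 + 12 + \frac{675}{16}\right) + 24274 = \frac{851}{16} + 24274 = \frac{389235}{16}$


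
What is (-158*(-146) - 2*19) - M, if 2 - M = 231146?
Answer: 254174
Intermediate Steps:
M = -231144 (M = 2 - 1*231146 = 2 - 231146 = -231144)
(-158*(-146) - 2*19) - M = (-158*(-146) - 2*19) - 1*(-231144) = (23068 - 38) + 231144 = 23030 + 231144 = 254174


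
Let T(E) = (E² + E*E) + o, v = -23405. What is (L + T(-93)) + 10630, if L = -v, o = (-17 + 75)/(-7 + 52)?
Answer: 2310043/45 ≈ 51334.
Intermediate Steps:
o = 58/45 ≈ 1.2889
T(E) = 58/45 + 2*E² (T(E) = (E² + E*E) + 58/45 = (E² + E²) + 58/45 = 2*E² + 58/45 = 58/45 + 2*E²)
L = 23405 (L = -1*(-23405) = 23405)
(L + T(-93)) + 10630 = (23405 + (58/45 + 2*(-93)²)) + 10630 = (23405 + (58/45 + 2*8649)) + 10630 = (23405 + (58/45 + 17298)) + 10630 = (23405 + 778468/45) + 10630 = 1831693/45 + 10630 = 2310043/45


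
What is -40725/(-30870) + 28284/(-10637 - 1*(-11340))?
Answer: 20039039/482258 ≈ 41.553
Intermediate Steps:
-40725/(-30870) + 28284/(-10637 - 1*(-11340)) = -40725*(-1/30870) + 28284/(-10637 + 11340) = 905/686 + 28284/703 = 20039039/482258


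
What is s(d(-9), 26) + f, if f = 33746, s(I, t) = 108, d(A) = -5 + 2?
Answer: 33854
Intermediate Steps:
d(A) = -3
s(d(-9), 26) + f = 108 + 33746 = 33854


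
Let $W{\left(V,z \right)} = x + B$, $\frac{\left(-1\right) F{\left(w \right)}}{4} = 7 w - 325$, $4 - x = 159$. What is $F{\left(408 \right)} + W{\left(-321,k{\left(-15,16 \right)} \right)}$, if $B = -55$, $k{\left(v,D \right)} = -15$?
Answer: $-10334$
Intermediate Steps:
$x = -155$ ($x = 4 - 159 = -155$)
$F{\left(w \right)} = 1300 - 28 w$ ($F{\left(w \right)} = - 4 \left(7 w - 325\right) = - 4 \left(-325 + 7 w\right) = 1300 - 28 w$)
$W{\left(V,z \right)} = -210$ ($W{\left(V,z \right)} = -155 - 55 = -210$)
$F{\left(408 \right)} + W{\left(-321,k{\left(-15,16 \right)} \right)} = \left(1300 - 11424\right) - 210 = -10124 - 210 = -10334$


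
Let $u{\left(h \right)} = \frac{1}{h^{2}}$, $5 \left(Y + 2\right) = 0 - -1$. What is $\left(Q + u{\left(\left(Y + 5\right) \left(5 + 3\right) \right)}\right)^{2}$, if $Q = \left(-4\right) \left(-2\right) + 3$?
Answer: $\frac{32489702001}{268435456} \approx 121.03$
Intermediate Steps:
$Y = - \frac{9}{5}$ ($Y = -2 + \frac{0 - -1}{5} = -2 + \frac{0 + 1}{5} = -2 + \frac{1}{5} \cdot 1 = -2 + \frac{1}{5} = - \frac{9}{5} \approx -1.8$)
$u{\left(h \right)} = \frac{1}{h^{2}}$
$Q = 11$ ($Q = 8 + 3 = 11$)
$\left(Q + u{\left(\left(Y + 5\right) \left(5 + 3\right) \right)}\right)^{2} = \left(11 + \frac{1}{\left(5 + 3\right)^{2} \left(- \frac{9}{5} + 5\right)^{2}}\right)^{2} = \left(11 + \frac{1}{\frac{16384}{25}}\right)^{2} = \left(11 + \frac{25}{16384}\right)^{2} = \left(\frac{180249}{16384}\right)^{2} = \frac{32489702001}{268435456}$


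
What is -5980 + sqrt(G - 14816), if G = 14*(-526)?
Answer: -5980 + 2*I*sqrt(5545) ≈ -5980.0 + 148.93*I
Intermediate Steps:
G = -7364
-5980 + sqrt(G - 14816) = -5980 + sqrt(-7364 - 14816) = -5980 + sqrt(-22180) = -5980 + 2*I*sqrt(5545)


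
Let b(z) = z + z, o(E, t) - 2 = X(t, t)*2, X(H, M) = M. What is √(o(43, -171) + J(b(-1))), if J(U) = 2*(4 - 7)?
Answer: I*√346 ≈ 18.601*I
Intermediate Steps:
o(E, t) = 2 + 2*t (o(E, t) = 2 + t*2 = 2 + 2*t)
b(z) = 2*z
J(U) = -6 (J(U) = 2*(-3) = -6)
√(o(43, -171) + J(b(-1))) = √((2 + 2*(-171)) - 6) = √((2 - 342) - 6) = √(-340 - 6) = √(-346) = I*√346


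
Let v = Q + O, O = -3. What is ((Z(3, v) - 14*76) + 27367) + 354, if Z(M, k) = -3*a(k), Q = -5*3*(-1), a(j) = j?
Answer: 26621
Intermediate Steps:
Q = 15 (Q = -15*(-1) = 15)
v = 12 (v = 15 - 3 = 12)
Z(M, k) = -3*k
((Z(3, v) - 14*76) + 27367) + 354 = ((-3*12 - 14*76) + 27367) + 354 = ((-36 - 1064) + 27367) + 354 = (-1100 + 27367) + 354 = 26267 + 354 = 26621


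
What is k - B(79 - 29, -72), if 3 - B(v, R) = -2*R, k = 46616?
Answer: 46757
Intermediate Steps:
B(v, R) = 3 + 2*R (B(v, R) = 3 - (-2)*R = 3 + 2*R)
k - B(79 - 29, -72) = 46616 - (3 + 2*(-72)) = 46616 - (3 - 144) = 46616 - 1*(-141) = 46616 + 141 = 46757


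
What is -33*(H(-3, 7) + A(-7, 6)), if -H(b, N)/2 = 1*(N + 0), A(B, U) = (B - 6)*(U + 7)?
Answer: 6039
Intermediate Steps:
A(B, U) = (-6 + B)*(7 + U)
H(b, N) = -2*N (H(b, N) = -2*(N + 0) = -2*N)
-33*(H(-3, 7) + A(-7, 6)) = -33*(-2*7 + (-42 - 6*6 + 7*(-7) - 7*6)) = -33*(-14 + (-42 - 36 - 49 - 42)) = -33*(-14 - 169) = -33*(-183) = 6039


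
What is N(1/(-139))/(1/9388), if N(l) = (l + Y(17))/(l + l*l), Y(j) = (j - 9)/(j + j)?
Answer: -351679174/1173 ≈ -2.9981e+5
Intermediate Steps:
Y(j) = (-9 + j)/(2*j) (Y(j) = (-9 + j)/((2*j)) = (-9 + j)*(1/(2*j)) = (-9 + j)/(2*j))
N(l) = (4/17 + l)/(l + l²) (N(l) = (l + (½)*(-9 + 17)/17)/(l + l*l) = (l + (½)*(1/17)*8)/(l + l²) = (l + 4/17)/(l + l²) = (4/17 + l)/(l + l²))
N(1/(-139))/(1/9388) = ((4/17 + 1/(-139))/((1/(-139))*(1 + 1/(-139))))/(1/9388) = ((4/17 - 1/139)/((-1/139)*(1 - 1/139)))/(1/9388) = -139*539/2363/138/139*9388 = -139*139/138*539/2363*9388 = -74921/2346*9388 = -351679174/1173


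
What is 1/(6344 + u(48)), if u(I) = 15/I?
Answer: 16/101509 ≈ 0.00015762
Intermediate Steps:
1/(6344 + u(48)) = 1/(6344 + 15/48) = 1/(6344 + 15*(1/48)) = 1/(6344 + 5/16) = 1/(101509/16) = 16/101509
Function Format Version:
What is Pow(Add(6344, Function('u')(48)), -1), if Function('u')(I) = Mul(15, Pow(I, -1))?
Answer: Rational(16, 101509) ≈ 0.00015762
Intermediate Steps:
Pow(Add(6344, Function('u')(48)), -1) = Pow(Add(6344, Mul(15, Pow(48, -1))), -1) = Pow(Add(6344, Mul(15, Rational(1, 48))), -1) = Pow(Add(6344, Rational(5, 16)), -1) = Pow(Rational(101509, 16), -1) = Rational(16, 101509)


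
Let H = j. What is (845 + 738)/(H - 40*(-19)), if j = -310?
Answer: 1583/450 ≈ 3.5178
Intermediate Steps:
H = -310
(845 + 738)/(H - 40*(-19)) = (845 + 738)/(-310 - 40*(-19)) = 1583/(-310 + 760) = 1583/450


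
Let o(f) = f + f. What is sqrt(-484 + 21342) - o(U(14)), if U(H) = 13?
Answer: -26 + sqrt(20858) ≈ 118.42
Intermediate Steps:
o(f) = 2*f
sqrt(-484 + 21342) - o(U(14)) = sqrt(-484 + 21342) - 2*13 = sqrt(20858) - 1*26 = sqrt(20858) - 26 = -26 + sqrt(20858)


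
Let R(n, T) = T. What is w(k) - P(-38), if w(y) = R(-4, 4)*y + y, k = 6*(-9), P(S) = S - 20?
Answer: -212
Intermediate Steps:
P(S) = -20 + S
k = -54
w(y) = 5*y (w(y) = 4*y + y = 5*y)
w(k) - P(-38) = 5*(-54) - (-20 - 38) = -270 - 1*(-58) = -270 + 58 = -212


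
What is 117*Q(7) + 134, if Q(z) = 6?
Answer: 836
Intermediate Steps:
117*Q(7) + 134 = 117*6 + 134 = 702 + 134 = 836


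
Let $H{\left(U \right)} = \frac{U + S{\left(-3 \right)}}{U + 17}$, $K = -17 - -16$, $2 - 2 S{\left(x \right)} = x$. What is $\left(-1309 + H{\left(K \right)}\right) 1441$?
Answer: $- \frac{60356285}{32} \approx -1.8861 \cdot 10^{6}$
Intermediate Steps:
$S{\left(x \right)} = 1 - \frac{x}{2}$
$K = -1$ ($K = -17 + 16 = -1$)
$H{\left(U \right)} = \frac{\frac{5}{2} + U}{17 + U}$ ($H{\left(U \right)} = \frac{U + \left(1 - - \frac{3}{2}\right)}{U + 17} = \frac{U + \left(1 + \frac{3}{2}\right)}{17 + U} = \frac{U + \frac{5}{2}}{17 + U} = \frac{\frac{5}{2} + U}{17 + U}$)
$\left(-1309 + H{\left(K \right)}\right) 1441 = \left(-1309 + \frac{\frac{5}{2} - 1}{17 - 1}\right) 1441 = \left(-1309 + \frac{1}{16} \cdot \frac{3}{2}\right) 1441 = \left(-1309 + \frac{3}{32}\right) 1441 = \left(- \frac{41885}{32}\right) 1441 = - \frac{60356285}{32}$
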